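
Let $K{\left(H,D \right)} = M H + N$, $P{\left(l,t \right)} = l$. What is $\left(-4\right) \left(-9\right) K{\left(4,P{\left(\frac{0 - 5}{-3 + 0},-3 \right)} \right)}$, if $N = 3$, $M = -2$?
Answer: $-180$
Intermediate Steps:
$K{\left(H,D \right)} = 3 - 2 H$ ($K{\left(H,D \right)} = - 2 H + 3 = 3 - 2 H$)
$\left(-4\right) \left(-9\right) K{\left(4,P{\left(\frac{0 - 5}{-3 + 0},-3 \right)} \right)} = \left(-4\right) \left(-9\right) \left(3 - 8\right) = 36 \left(3 - 8\right) = 36 \left(-5\right) = -180$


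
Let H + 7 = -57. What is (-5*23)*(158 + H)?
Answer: -10810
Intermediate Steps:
H = -64 (H = -7 - 57 = -64)
(-5*23)*(158 + H) = (-5*23)*(158 - 64) = -115*94 = -10810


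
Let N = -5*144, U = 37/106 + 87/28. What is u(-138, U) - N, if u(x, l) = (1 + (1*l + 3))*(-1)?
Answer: 1057415/1484 ≈ 712.54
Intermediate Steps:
U = 5129/1484 (U = 37*(1/106) + 87*(1/28) = 37/106 + 87/28 = 5129/1484 ≈ 3.4562)
N = -720
u(x, l) = -4 - l (u(x, l) = (1 + (l + 3))*(-1) = (1 + (3 + l))*(-1) = (4 + l)*(-1) = -4 - l)
u(-138, U) - N = (-4 - 1*5129/1484) - 1*(-720) = (-4 - 5129/1484) + 720 = -11065/1484 + 720 = 1057415/1484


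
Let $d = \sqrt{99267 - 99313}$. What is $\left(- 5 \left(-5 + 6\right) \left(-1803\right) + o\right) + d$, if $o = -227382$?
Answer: $-218367 + i \sqrt{46} \approx -2.1837 \cdot 10^{5} + 6.7823 i$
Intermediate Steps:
$d = i \sqrt{46}$ ($d = \sqrt{-46} = i \sqrt{46} \approx 6.7823 i$)
$\left(- 5 \left(-5 + 6\right) \left(-1803\right) + o\right) + d = \left(- 5 \left(-5 + 6\right) \left(-1803\right) - 227382\right) + i \sqrt{46} = \left(\left(-5\right) 1 \left(-1803\right) - 227382\right) + i \sqrt{46} = \left(\left(-5\right) \left(-1803\right) - 227382\right) + i \sqrt{46} = \left(9015 - 227382\right) + i \sqrt{46} = -218367 + i \sqrt{46}$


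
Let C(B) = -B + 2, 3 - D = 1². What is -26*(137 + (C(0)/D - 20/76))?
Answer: -68042/19 ≈ -3581.2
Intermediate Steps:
D = 2 (D = 3 - 1*1² = 3 - 1*1 = 3 - 1 = 2)
C(B) = 2 - B
-26*(137 + (C(0)/D - 20/76)) = -26*(137 + ((2 - 1*0)/2 - 20/76)) = -26*(137 + ((2 + 0)*(½) - 20*1/76)) = -26*(137 + (2*(½) - 5/19)) = -26*(137 + (1 - 5/19)) = -26*(137 + 14/19) = -26*2617/19 = -68042/19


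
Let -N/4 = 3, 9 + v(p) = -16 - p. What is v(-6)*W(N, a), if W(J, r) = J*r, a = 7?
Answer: 1596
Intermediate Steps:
v(p) = -25 - p (v(p) = -9 + (-16 - p) = -25 - p)
N = -12 (N = -4*3 = -12)
v(-6)*W(N, a) = (-25 - 1*(-6))*(-12*7) = (-25 + 6)*(-84) = -19*(-84) = 1596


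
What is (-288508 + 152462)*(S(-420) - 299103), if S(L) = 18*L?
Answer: 41720274498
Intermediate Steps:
(-288508 + 152462)*(S(-420) - 299103) = (-288508 + 152462)*(18*(-420) - 299103) = -136046*(-7560 - 299103) = -136046*(-306663) = 41720274498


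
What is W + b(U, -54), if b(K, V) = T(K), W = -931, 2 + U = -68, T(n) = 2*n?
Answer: -1071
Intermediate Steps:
U = -70 (U = -2 - 68 = -70)
b(K, V) = 2*K
W + b(U, -54) = -931 + 2*(-70) = -931 - 140 = -1071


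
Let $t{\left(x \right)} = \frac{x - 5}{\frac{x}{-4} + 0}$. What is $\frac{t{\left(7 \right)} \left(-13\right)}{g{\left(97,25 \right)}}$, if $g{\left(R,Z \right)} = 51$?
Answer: $\frac{104}{357} \approx 0.29132$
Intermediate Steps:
$t{\left(x \right)} = - \frac{4 \left(-5 + x\right)}{x}$ ($t{\left(x \right)} = \frac{-5 + x}{x \left(- \frac{1}{4}\right) + 0} = \frac{-5 + x}{- \frac{x}{4} + 0} = \frac{-5 + x}{\left(- \frac{1}{4}\right) x} = \left(-5 + x\right) \left(- \frac{4}{x}\right) = - \frac{4 \left(-5 + x\right)}{x}$)
$\frac{t{\left(7 \right)} \left(-13\right)}{g{\left(97,25 \right)}} = \frac{\left(-4 + \frac{20}{7}\right) \left(-13\right)}{51} = \left(-4 + 20 \cdot \frac{1}{7}\right) \left(-13\right) \frac{1}{51} = \left(-4 + \frac{20}{7}\right) \left(-13\right) \frac{1}{51} = \left(- \frac{8}{7}\right) \left(-13\right) \frac{1}{51} = \frac{104}{7} \cdot \frac{1}{51} = \frac{104}{357}$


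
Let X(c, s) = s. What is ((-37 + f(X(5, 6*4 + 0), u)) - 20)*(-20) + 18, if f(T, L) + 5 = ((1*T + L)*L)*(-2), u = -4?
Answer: -1942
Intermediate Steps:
f(T, L) = -5 - 2*L*(L + T) (f(T, L) = -5 + ((1*T + L)*L)*(-2) = -5 + ((T + L)*L)*(-2) = -5 + ((L + T)*L)*(-2) = -5 + (L*(L + T))*(-2) = -5 - 2*L*(L + T))
((-37 + f(X(5, 6*4 + 0), u)) - 20)*(-20) + 18 = ((-37 + (-5 - 2*(-4)**2 - 2*(-4)*(6*4 + 0))) - 20)*(-20) + 18 = ((-37 + (-5 - 2*16 - 2*(-4)*(24 + 0))) - 20)*(-20) + 18 = ((-37 + (-5 - 32 - 2*(-4)*24)) - 20)*(-20) + 18 = ((-37 + (-5 - 32 + 192)) - 20)*(-20) + 18 = ((-37 + 155) - 20)*(-20) + 18 = (118 - 20)*(-20) + 18 = 98*(-20) + 18 = -1960 + 18 = -1942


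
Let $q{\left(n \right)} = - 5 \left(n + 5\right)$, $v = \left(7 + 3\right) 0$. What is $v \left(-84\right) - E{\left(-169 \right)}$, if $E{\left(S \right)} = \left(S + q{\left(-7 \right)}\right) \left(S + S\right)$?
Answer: $-53742$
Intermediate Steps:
$v = 0$ ($v = 10 \cdot 0 = 0$)
$q{\left(n \right)} = -25 - 5 n$ ($q{\left(n \right)} = - 5 \left(5 + n\right) = -25 - 5 n$)
$E{\left(S \right)} = 2 S \left(10 + S\right)$ ($E{\left(S \right)} = \left(S - -10\right) \left(S + S\right) = \left(S + \left(-25 + 35\right)\right) 2 S = \left(S + 10\right) 2 S = \left(10 + S\right) 2 S = 2 S \left(10 + S\right)$)
$v \left(-84\right) - E{\left(-169 \right)} = 0 \left(-84\right) - 2 \left(-169\right) \left(10 - 169\right) = 0 - 2 \left(-169\right) \left(-159\right) = 0 - 53742 = -53742$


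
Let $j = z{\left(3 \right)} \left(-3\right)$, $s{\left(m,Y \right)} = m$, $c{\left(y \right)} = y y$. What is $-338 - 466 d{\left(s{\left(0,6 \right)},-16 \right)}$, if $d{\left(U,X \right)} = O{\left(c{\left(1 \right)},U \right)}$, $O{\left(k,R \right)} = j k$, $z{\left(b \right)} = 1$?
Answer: $1060$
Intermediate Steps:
$c{\left(y \right)} = y^{2}$
$j = -3$ ($j = 1 \left(-3\right) = -3$)
$O{\left(k,R \right)} = - 3 k$
$d{\left(U,X \right)} = -3$ ($d{\left(U,X \right)} = - 3 \cdot 1^{2} = \left(-3\right) 1 = -3$)
$-338 - 466 d{\left(s{\left(0,6 \right)},-16 \right)} = -338 - -1398 = -338 + 1398 = 1060$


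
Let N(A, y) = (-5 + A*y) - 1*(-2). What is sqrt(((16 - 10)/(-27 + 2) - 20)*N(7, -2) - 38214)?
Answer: 2*I*sqrt(236687)/5 ≈ 194.6*I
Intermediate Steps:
N(A, y) = -3 + A*y (N(A, y) = (-5 + A*y) + 2 = -3 + A*y)
sqrt(((16 - 10)/(-27 + 2) - 20)*N(7, -2) - 38214) = sqrt(((16 - 10)/(-27 + 2) - 20)*(-3 + 7*(-2)) - 38214) = sqrt((6/(-25) - 20)*(-3 - 14) - 38214) = sqrt((6*(-1/25) - 20)*(-17) - 38214) = sqrt((-6/25 - 20)*(-17) - 38214) = sqrt(-506/25*(-17) - 38214) = sqrt(8602/25 - 38214) = sqrt(-946748/25) = 2*I*sqrt(236687)/5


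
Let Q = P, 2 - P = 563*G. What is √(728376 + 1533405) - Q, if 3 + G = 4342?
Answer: 2442855 + 3*√251309 ≈ 2.4444e+6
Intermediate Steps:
G = 4339 (G = -3 + 4342 = 4339)
P = -2442855 (P = 2 - 563*4339 = 2 - 1*2442857 = 2 - 2442857 = -2442855)
Q = -2442855
√(728376 + 1533405) - Q = √(728376 + 1533405) - 1*(-2442855) = √2261781 + 2442855 = 3*√251309 + 2442855 = 2442855 + 3*√251309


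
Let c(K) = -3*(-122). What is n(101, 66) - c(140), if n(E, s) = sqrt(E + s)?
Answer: -366 + sqrt(167) ≈ -353.08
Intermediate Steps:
c(K) = 366
n(101, 66) - c(140) = sqrt(101 + 66) - 1*366 = sqrt(167) - 366 = -366 + sqrt(167)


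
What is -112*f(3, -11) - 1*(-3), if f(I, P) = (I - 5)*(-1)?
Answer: -221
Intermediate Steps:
f(I, P) = 5 - I (f(I, P) = (-5 + I)*(-1) = 5 - I)
-112*f(3, -11) - 1*(-3) = -112*(5 - 1*3) - 1*(-3) = -112*(5 - 3) + 3 = -112*2 + 3 = -224 + 3 = -221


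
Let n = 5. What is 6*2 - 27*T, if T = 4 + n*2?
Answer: -366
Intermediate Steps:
T = 14 (T = 4 + 5*2 = 4 + 10 = 14)
6*2 - 27*T = 6*2 - 27*14 = 12 - 378 = -366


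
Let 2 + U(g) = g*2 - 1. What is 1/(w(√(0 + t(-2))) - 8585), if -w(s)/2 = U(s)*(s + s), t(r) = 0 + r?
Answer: -I/(12*√2 + 8569*I) ≈ -0.0001167 - 2.3112e-7*I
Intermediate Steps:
t(r) = r
U(g) = -3 + 2*g (U(g) = -2 + (g*2 - 1) = -2 + (2*g - 1) = -2 + (-1 + 2*g) = -3 + 2*g)
w(s) = -4*s*(-3 + 2*s) (w(s) = -2*(-3 + 2*s)*(s + s) = -2*(-3 + 2*s)*2*s = -4*s*(-3 + 2*s))
1/(w(√(0 + t(-2))) - 8585) = 1/(4*√(0 - 2)*(3 - 2*√(0 - 2)) - 8585) = 1/(4*√(-2)*(3 - 2*I*√2) - 8585) = 1/(4*(I*√2)*(3 - 2*I*√2) - 8585) = 1/(4*I*√2*(3 - 2*I*√2) - 8585) = 1/(-8585 + 4*I*√2*(3 - 2*I*√2))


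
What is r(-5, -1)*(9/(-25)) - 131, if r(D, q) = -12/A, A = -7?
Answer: -23033/175 ≈ -131.62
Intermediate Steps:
r(D, q) = 12/7 (r(D, q) = -12/(-7) = -12*(-⅐) = 12/7)
r(-5, -1)*(9/(-25)) - 131 = 12*(9/(-25))/7 - 131 = 12*(9*(-1/25))/7 - 131 = (12/7)*(-9/25) - 131 = -108/175 - 131 = -23033/175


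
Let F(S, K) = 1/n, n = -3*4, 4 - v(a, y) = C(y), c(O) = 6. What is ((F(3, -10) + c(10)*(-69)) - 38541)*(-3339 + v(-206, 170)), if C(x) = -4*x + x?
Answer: 1320577325/12 ≈ 1.1005e+8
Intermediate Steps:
C(x) = -3*x
v(a, y) = 4 + 3*y (v(a, y) = 4 - (-3)*y = 4 + 3*y)
n = -12
F(S, K) = -1/12 (F(S, K) = 1/(-12) = -1/12)
((F(3, -10) + c(10)*(-69)) - 38541)*(-3339 + v(-206, 170)) = ((-1/12 + 6*(-69)) - 38541)*(-3339 + (4 + 3*170)) = ((-1/12 - 414) - 38541)*(-3339 + (4 + 510)) = (-4969/12 - 38541)*(-3339 + 514) = -467461/12*(-2825) = 1320577325/12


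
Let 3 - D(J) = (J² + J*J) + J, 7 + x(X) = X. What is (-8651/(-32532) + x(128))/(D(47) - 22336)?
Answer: -3945023/871792536 ≈ -0.0045252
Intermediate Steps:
x(X) = -7 + X
D(J) = 3 - J - 2*J² (D(J) = 3 - ((J² + J*J) + J) = 3 - ((J² + J²) + J) = 3 - (2*J² + J) = 3 - (J + 2*J²) = 3 + (-J - 2*J²) = 3 - J - 2*J²)
(-8651/(-32532) + x(128))/(D(47) - 22336) = (-8651/(-32532) + (-7 + 128))/((3 - 1*47 - 2*47²) - 22336) = (-8651*(-1/32532) + 121)/((3 - 47 - 2*2209) - 22336) = (8651/32532 + 121)/((3 - 47 - 4418) - 22336) = 3945023/(32532*(-4462 - 22336)) = (3945023/32532)/(-26798) = (3945023/32532)*(-1/26798) = -3945023/871792536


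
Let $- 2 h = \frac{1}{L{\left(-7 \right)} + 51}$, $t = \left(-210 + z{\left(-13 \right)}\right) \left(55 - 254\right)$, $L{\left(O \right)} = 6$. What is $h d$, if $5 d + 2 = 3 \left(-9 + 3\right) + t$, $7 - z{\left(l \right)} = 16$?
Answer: $- \frac{43561}{570} \approx -76.423$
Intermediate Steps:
$z{\left(l \right)} = -9$ ($z{\left(l \right)} = 7 - 16 = -9$)
$t = 43581$ ($t = \left(-210 - 9\right) \left(55 - 254\right) = \left(-219\right) \left(-199\right) = 43581$)
$h = - \frac{1}{114}$ ($h = - \frac{1}{2 \left(6 + 51\right)} = - \frac{1}{2 \cdot 57} = \left(- \frac{1}{2}\right) \frac{1}{57} = - \frac{1}{114} \approx -0.0087719$)
$d = \frac{43561}{5}$ ($d = - \frac{2}{5} + \frac{3 \left(-9 + 3\right) + 43581}{5} = - \frac{2}{5} + \frac{3 \left(-6\right) + 43581}{5} = - \frac{2}{5} + \frac{-18 + 43581}{5} = - \frac{2}{5} + \frac{1}{5} \cdot 43563 = - \frac{2}{5} + \frac{43563}{5} = \frac{43561}{5} \approx 8712.2$)
$h d = \left(- \frac{1}{114}\right) \frac{43561}{5} = - \frac{43561}{570}$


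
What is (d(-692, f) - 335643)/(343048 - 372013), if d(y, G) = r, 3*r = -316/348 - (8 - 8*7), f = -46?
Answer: 87598726/7559865 ≈ 11.587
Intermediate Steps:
r = 4097/261 (r = (-316/348 - (8 - 8*7))/3 = (-316*1/348 - (8 - 56))/3 = (-79/87 - 1*(-48))/3 = (-79/87 + 48)/3 = (⅓)*(4097/87) = 4097/261 ≈ 15.697)
d(y, G) = 4097/261
(d(-692, f) - 335643)/(343048 - 372013) = (4097/261 - 335643)/(343048 - 372013) = -87598726/261/(-28965) = -87598726/261*(-1/28965) = 87598726/7559865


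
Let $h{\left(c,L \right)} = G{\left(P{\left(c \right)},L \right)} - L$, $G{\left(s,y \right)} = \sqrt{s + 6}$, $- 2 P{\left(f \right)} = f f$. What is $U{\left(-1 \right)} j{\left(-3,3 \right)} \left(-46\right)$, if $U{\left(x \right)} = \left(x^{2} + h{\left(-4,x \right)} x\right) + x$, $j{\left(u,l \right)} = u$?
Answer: $-138 - 138 i \sqrt{2} \approx -138.0 - 195.16 i$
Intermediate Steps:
$P{\left(f \right)} = - \frac{f^{2}}{2}$ ($P{\left(f \right)} = - \frac{f f}{2} = - \frac{f^{2}}{2}$)
$G{\left(s,y \right)} = \sqrt{6 + s}$
$h{\left(c,L \right)} = \sqrt{6 - \frac{c^{2}}{2}} - L$
$U{\left(x \right)} = x + x^{2} + x \left(- x + i \sqrt{2}\right)$ ($U{\left(x \right)} = \left(x^{2} + \left(\frac{\sqrt{24 - 2 \left(-4\right)^{2}}}{2} - x\right) x\right) + x = \left(x^{2} + \left(\frac{\sqrt{24 - 32}}{2} - x\right) x\right) + x = \left(x^{2} + \left(\frac{\sqrt{-8}}{2} - x\right) x\right) + x = \left(x^{2} + \left(\frac{2 i \sqrt{2}}{2} - x\right) x\right) + x = \left(x^{2} + \left(i \sqrt{2} - x\right) x\right) + x = \left(x^{2} + \left(- x + i \sqrt{2}\right) x\right) + x = \left(x^{2} + x \left(- x + i \sqrt{2}\right)\right) + x = x + x^{2} + x \left(- x + i \sqrt{2}\right)$)
$U{\left(-1 \right)} j{\left(-3,3 \right)} \left(-46\right) = - (1 + i \sqrt{2}) \left(-3\right) \left(-46\right) = \left(-1 - i \sqrt{2}\right) \left(-3\right) \left(-46\right) = \left(3 + 3 i \sqrt{2}\right) \left(-46\right) = -138 - 138 i \sqrt{2}$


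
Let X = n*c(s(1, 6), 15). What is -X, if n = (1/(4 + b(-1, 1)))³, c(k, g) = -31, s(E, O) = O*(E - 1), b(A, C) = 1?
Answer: 31/125 ≈ 0.24800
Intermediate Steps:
s(E, O) = O*(-1 + E)
n = 1/125 (n = (1/(4 + 1))³ = (1/5)³ = (⅕)³ = 1/125 ≈ 0.0080000)
X = -31/125 (X = (1/125)*(-31) = -31/125 ≈ -0.24800)
-X = -1*(-31/125) = 31/125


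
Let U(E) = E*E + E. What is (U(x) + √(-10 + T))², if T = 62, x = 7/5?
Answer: 39556/625 + 336*√13/25 ≈ 111.75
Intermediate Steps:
x = 7/5 (x = 7*(⅕) = 7/5 ≈ 1.4000)
U(E) = E + E² (U(E) = E² + E = E + E²)
(U(x) + √(-10 + T))² = (7*(1 + 7/5)/5 + √(-10 + 62))² = ((7/5)*(12/5) + √52)² = (84/25 + 2*√13)²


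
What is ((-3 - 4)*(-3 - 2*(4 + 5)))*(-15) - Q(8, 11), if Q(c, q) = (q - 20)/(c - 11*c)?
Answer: -176409/80 ≈ -2205.1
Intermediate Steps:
Q(c, q) = -(-20 + q)/(10*c) (Q(c, q) = (-20 + q)/((-10*c)) = (-20 + q)*(-1/(10*c)) = -(-20 + q)/(10*c))
((-3 - 4)*(-3 - 2*(4 + 5)))*(-15) - Q(8, 11) = ((-3 - 4)*(-3 - 2*(4 + 5)))*(-15) - (20 - 1*11)/(10*8) = -7*(-3 - 2*9)*(-15) - (20 - 11)/(10*8) = -7*(-3 - 18)*(-15) - 9/(10*8) = -7*(-21)*(-15) - 1*9/80 = 147*(-15) - 9/80 = -2205 - 9/80 = -176409/80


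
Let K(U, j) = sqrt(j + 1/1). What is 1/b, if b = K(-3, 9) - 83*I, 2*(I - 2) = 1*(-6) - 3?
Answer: 166/34437 - 4*sqrt(10)/172185 ≈ 0.0047469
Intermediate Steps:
K(U, j) = sqrt(1 + j) (K(U, j) = sqrt(j + 1) = sqrt(1 + j))
I = -5/2 (I = 2 + (1*(-6) - 3)/2 = 2 + (-6 - 3)/2 = 2 + (1/2)*(-9) = 2 - 9/2 = -5/2 ≈ -2.5000)
b = 415/2 + sqrt(10) (b = sqrt(1 + 9) - 83*(-5/2) = sqrt(10) + 415/2 = 415/2 + sqrt(10) ≈ 210.66)
1/b = 1/(415/2 + sqrt(10))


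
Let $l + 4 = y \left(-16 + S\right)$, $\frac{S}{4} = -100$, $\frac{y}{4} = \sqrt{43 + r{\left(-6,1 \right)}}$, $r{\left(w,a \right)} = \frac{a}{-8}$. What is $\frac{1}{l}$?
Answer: $\frac{1}{29679100} - \frac{182 \sqrt{14}}{7419775} \approx -9.1746 \cdot 10^{-5}$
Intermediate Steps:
$r{\left(w,a \right)} = - \frac{a}{8}$ ($r{\left(w,a \right)} = a \left(- \frac{1}{8}\right) = - \frac{a}{8}$)
$y = 7 \sqrt{14}$ ($y = 4 \sqrt{43 - \frac{1}{8}} = 4 \sqrt{\frac{343}{8}} = 4 \frac{7 \sqrt{14}}{4} = 7 \sqrt{14} \approx 26.192$)
$S = -400$ ($S = 4 \left(-100\right) = -400$)
$l = -4 - 2912 \sqrt{14}$ ($l = -4 + 7 \sqrt{14} \left(-16 - 400\right) = -4 + 7 \sqrt{14} \left(-416\right) = -4 - 2912 \sqrt{14} \approx -10900.0$)
$\frac{1}{l} = \frac{1}{-4 - 2912 \sqrt{14}}$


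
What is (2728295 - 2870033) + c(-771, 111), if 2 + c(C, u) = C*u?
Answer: -227321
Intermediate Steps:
c(C, u) = -2 + C*u
(2728295 - 2870033) + c(-771, 111) = (2728295 - 2870033) + (-2 - 771*111) = -141738 + (-2 - 85581) = -141738 - 85583 = -227321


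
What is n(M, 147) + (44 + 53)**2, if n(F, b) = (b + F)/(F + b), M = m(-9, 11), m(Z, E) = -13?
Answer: 9410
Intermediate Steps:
M = -13
n(F, b) = 1 (n(F, b) = (F + b)/(F + b) = 1)
n(M, 147) + (44 + 53)**2 = 1 + (44 + 53)**2 = 1 + 97**2 = 1 + 9409 = 9410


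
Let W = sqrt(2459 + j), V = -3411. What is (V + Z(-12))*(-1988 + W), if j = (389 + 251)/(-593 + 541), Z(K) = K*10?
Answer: 7019628 - 3531*sqrt(413491)/13 ≈ 6.8450e+6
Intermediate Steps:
Z(K) = 10*K
j = -160/13 (j = 640/(-52) = 640*(-1/52) = -160/13 ≈ -12.308)
W = sqrt(413491)/13 (W = sqrt(2459 - 160/13) = sqrt(31807/13) = sqrt(413491)/13 ≈ 49.464)
(V + Z(-12))*(-1988 + W) = (-3411 + 10*(-12))*(-1988 + sqrt(413491)/13) = (-3411 - 120)*(-1988 + sqrt(413491)/13) = -3531*(-1988 + sqrt(413491)/13) = 7019628 - 3531*sqrt(413491)/13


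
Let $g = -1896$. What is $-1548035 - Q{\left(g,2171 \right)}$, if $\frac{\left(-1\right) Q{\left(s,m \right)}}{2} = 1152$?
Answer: $-1545731$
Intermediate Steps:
$Q{\left(s,m \right)} = -2304$ ($Q{\left(s,m \right)} = \left(-2\right) 1152 = -2304$)
$-1548035 - Q{\left(g,2171 \right)} = -1548035 - -2304 = -1548035 + 2304 = -1545731$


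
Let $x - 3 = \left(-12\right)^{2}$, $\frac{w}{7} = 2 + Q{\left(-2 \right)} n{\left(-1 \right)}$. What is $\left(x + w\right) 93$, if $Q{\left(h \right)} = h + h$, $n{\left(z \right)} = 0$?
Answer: $14973$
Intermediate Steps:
$Q{\left(h \right)} = 2 h$
$w = 14$ ($w = 7 \left(2 + 2 \left(-2\right) 0\right) = 7 \left(2 - 0\right) = 7 \left(2 + 0\right) = 7 \cdot 2 = 14$)
$x = 147$ ($x = 3 + \left(-12\right)^{2} = 3 + 144 = 147$)
$\left(x + w\right) 93 = \left(147 + 14\right) 93 = 161 \cdot 93 = 14973$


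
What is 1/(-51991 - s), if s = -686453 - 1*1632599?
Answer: 1/2267061 ≈ 4.4110e-7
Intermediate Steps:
s = -2319052 (s = -686453 - 1632599 = -2319052)
1/(-51991 - s) = 1/(-51991 - 1*(-2319052)) = 1/(-51991 + 2319052) = 1/2267061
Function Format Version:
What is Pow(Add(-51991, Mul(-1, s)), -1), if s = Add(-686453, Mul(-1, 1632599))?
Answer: Rational(1, 2267061) ≈ 4.4110e-7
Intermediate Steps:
s = -2319052 (s = Add(-686453, -1632599) = -2319052)
Pow(Add(-51991, Mul(-1, s)), -1) = Pow(Add(-51991, Mul(-1, -2319052)), -1) = Pow(Add(-51991, 2319052), -1) = Pow(2267061, -1) = Rational(1, 2267061)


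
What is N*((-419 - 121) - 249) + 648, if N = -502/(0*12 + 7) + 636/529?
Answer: 208412178/3703 ≈ 56282.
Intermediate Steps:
N = -261106/3703 (N = -502/(0 + 7) + 636*(1/529) = -502/7 + 636/529 = -261106/3703 ≈ -70.512)
N*((-419 - 121) - 249) + 648 = -261106*((-419 - 121) - 249)/3703 + 648 = -261106*(-540 - 249)/3703 + 648 = -261106/3703*(-789) + 648 = 206012634/3703 + 648 = 208412178/3703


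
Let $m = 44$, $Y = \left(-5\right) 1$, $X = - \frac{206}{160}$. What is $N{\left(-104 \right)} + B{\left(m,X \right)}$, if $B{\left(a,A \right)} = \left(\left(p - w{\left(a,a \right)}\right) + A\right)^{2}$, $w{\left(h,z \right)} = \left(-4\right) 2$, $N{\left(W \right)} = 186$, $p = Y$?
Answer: $\frac{1209169}{6400} \approx 188.93$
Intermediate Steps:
$X = - \frac{103}{80}$ ($X = \left(-206\right) \frac{1}{160} = - \frac{103}{80} \approx -1.2875$)
$Y = -5$
$p = -5$
$w{\left(h,z \right)} = -8$
$B{\left(a,A \right)} = \left(3 + A\right)^{2}$ ($B{\left(a,A \right)} = \left(\left(-5 - -8\right) + A\right)^{2} = \left(\left(-5 + 8\right) + A\right)^{2} = \left(3 + A\right)^{2}$)
$N{\left(-104 \right)} + B{\left(m,X \right)} = 186 + \left(3 - \frac{103}{80}\right)^{2} = 186 + \left(\frac{137}{80}\right)^{2} = 186 + \frac{18769}{6400} = \frac{1209169}{6400}$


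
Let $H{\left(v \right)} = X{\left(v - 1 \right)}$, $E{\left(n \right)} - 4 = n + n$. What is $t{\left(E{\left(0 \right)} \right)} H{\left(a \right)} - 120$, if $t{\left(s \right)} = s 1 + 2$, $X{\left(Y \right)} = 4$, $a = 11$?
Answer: $-96$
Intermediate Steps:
$E{\left(n \right)} = 4 + 2 n$ ($E{\left(n \right)} = 4 + \left(n + n\right) = 4 + 2 n$)
$t{\left(s \right)} = 2 + s$ ($t{\left(s \right)} = s + 2 = 2 + s$)
$H{\left(v \right)} = 4$
$t{\left(E{\left(0 \right)} \right)} H{\left(a \right)} - 120 = \left(2 + \left(4 + 2 \cdot 0\right)\right) 4 - 120 = \left(2 + \left(4 + 0\right)\right) 4 - 120 = \left(2 + 4\right) 4 - 120 = 6 \cdot 4 - 120 = 24 - 120 = -96$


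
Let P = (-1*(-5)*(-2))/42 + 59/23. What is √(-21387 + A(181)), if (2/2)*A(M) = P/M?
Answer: I*√163456057465071/87423 ≈ 146.24*I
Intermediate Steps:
P = 1124/483 (P = (5*(-2))*(1/42) + 59*(1/23) = -10*1/42 + 59/23 = -5/21 + 59/23 = 1124/483 ≈ 2.3271)
A(M) = 1124/(483*M)
√(-21387 + A(181)) = √(-21387 + (1124/483)/181) = √(-21387 + (1124/483)*(1/181)) = √(-21387 + 1124/87423) = √(-1869714577/87423) = I*√163456057465071/87423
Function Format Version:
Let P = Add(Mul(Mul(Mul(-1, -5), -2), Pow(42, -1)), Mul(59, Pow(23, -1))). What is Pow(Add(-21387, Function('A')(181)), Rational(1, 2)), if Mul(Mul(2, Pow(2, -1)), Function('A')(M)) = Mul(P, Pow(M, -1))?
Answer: Mul(Rational(1, 87423), I, Pow(163456057465071, Rational(1, 2))) ≈ Mul(146.24, I)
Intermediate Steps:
P = Rational(1124, 483) (P = Add(Mul(Mul(5, -2), Rational(1, 42)), Mul(59, Rational(1, 23))) = Add(Mul(-10, Rational(1, 42)), Rational(59, 23)) = Add(Rational(-5, 21), Rational(59, 23)) = Rational(1124, 483) ≈ 2.3271)
Function('A')(M) = Mul(Rational(1124, 483), Pow(M, -1))
Pow(Add(-21387, Function('A')(181)), Rational(1, 2)) = Pow(Add(-21387, Mul(Rational(1124, 483), Pow(181, -1))), Rational(1, 2)) = Pow(Add(-21387, Mul(Rational(1124, 483), Rational(1, 181))), Rational(1, 2)) = Pow(Add(-21387, Rational(1124, 87423)), Rational(1, 2)) = Pow(Rational(-1869714577, 87423), Rational(1, 2)) = Mul(Rational(1, 87423), I, Pow(163456057465071, Rational(1, 2)))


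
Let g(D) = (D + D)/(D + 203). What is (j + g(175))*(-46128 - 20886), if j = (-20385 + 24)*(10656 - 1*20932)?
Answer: -14021314888954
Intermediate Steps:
g(D) = 2*D/(203 + D) (g(D) = (2*D)/(203 + D) = 2*D/(203 + D))
j = 209229636 (j = -20361*(10656 - 20932) = -20361*(-10276) = 209229636)
(j + g(175))*(-46128 - 20886) = (209229636 + 2*175/(203 + 175))*(-46128 - 20886) = (209229636 + 2*175/378)*(-67014) = (209229636 + 2*175*(1/378))*(-67014) = (209229636 + 25/27)*(-67014) = (5649200197/27)*(-67014) = -14021314888954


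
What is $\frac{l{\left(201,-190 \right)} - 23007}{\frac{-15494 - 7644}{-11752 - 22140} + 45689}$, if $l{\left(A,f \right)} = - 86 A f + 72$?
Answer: $\frac{55267769130}{774257363} \approx 71.382$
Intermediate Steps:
$l{\left(A,f \right)} = 72 - 86 A f$ ($l{\left(A,f \right)} = - 86 A f + 72 = 72 - 86 A f$)
$\frac{l{\left(201,-190 \right)} - 23007}{\frac{-15494 - 7644}{-11752 - 22140} + 45689} = \frac{\left(72 - 17286 \left(-190\right)\right) - 23007}{\frac{-15494 - 7644}{-11752 - 22140} + 45689} = \frac{\left(72 + 3284340\right) - 23007}{- \frac{23138}{-33892} + 45689} = \frac{3284412 - 23007}{\left(-23138\right) \left(- \frac{1}{33892}\right) + 45689} = \frac{3261405}{\frac{11569}{16946} + 45689} = \frac{3261405}{\frac{774257363}{16946}} = 3261405 \cdot \frac{16946}{774257363} = \frac{55267769130}{774257363}$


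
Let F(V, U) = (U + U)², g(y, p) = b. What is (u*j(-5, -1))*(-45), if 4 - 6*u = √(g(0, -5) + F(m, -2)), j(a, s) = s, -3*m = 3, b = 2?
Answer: 30 - 45*√2/2 ≈ -1.8198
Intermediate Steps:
g(y, p) = 2
m = -1 (m = -⅓*3 = -1)
F(V, U) = 4*U² (F(V, U) = (2*U)² = 4*U²)
u = ⅔ - √2/2 (u = ⅔ - √(2 + 4*(-2)²)/6 = ⅔ - √(2 + 4*4)/6 = ⅔ - √(2 + 16)/6 = ⅔ - √2/2 ≈ -0.040440)
(u*j(-5, -1))*(-45) = ((⅔ - √2/2)*(-1))*(-45) = (-⅔ + √2/2)*(-45) = 30 - 45*√2/2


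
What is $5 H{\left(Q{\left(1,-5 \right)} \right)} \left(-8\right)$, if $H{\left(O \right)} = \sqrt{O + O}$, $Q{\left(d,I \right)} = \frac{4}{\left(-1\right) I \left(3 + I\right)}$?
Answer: $- 16 i \sqrt{5} \approx - 35.777 i$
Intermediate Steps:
$Q{\left(d,I \right)} = - \frac{4}{I \left(3 + I\right)}$ ($Q{\left(d,I \right)} = \frac{4}{\left(-1\right) I \left(3 + I\right)} = 4 \left(- \frac{1}{I \left(3 + I\right)}\right) = - \frac{4}{I \left(3 + I\right)}$)
$H{\left(O \right)} = \sqrt{2} \sqrt{O}$ ($H{\left(O \right)} = \sqrt{2 O} = \sqrt{2} \sqrt{O}$)
$5 H{\left(Q{\left(1,-5 \right)} \right)} \left(-8\right) = 5 \sqrt{2} \sqrt{- \frac{4}{\left(-5\right) \left(3 - 5\right)}} \left(-8\right) = 5 \sqrt{2} \sqrt{\left(-4\right) \left(- \frac{1}{5}\right) \frac{1}{-2}} \left(-8\right) = 5 \sqrt{2} \sqrt{\left(-4\right) \left(- \frac{1}{5}\right) \left(- \frac{1}{2}\right)} \left(-8\right) = 5 \sqrt{2} \sqrt{- \frac{2}{5}} \left(-8\right) = 5 \sqrt{2} \frac{i \sqrt{10}}{5} \left(-8\right) = 5 \frac{2 i \sqrt{5}}{5} \left(-8\right) = 2 i \sqrt{5} \left(-8\right) = - 16 i \sqrt{5}$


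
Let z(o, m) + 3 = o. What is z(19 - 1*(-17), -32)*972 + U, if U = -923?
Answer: 31153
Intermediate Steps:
z(o, m) = -3 + o
z(19 - 1*(-17), -32)*972 + U = (-3 + (19 - 1*(-17)))*972 - 923 = (-3 + (19 + 17))*972 - 923 = (-3 + 36)*972 - 923 = 33*972 - 923 = 32076 - 923 = 31153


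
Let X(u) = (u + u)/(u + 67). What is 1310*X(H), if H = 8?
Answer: 4192/15 ≈ 279.47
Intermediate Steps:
X(u) = 2*u/(67 + u) (X(u) = (2*u)/(67 + u) = 2*u/(67 + u))
1310*X(H) = 1310*(2*8/(67 + 8)) = 1310*(2*8/75) = 1310*(2*8*(1/75)) = 1310*(16/75) = 4192/15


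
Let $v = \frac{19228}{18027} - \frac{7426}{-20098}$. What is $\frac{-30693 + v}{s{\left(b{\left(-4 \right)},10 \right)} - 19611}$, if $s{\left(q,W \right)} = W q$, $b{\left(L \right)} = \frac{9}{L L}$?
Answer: $\frac{44479030291328}{28412630639289} \approx 1.5655$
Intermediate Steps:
$b{\left(L \right)} = \frac{9}{L^{2}}$
$v = \frac{260156423}{181153323}$ ($v = 19228 \cdot \frac{1}{18027} - - \frac{3713}{10049} = \frac{19228}{18027} + \frac{3713}{10049} = \frac{260156423}{181153323} \approx 1.4361$)
$\frac{-30693 + v}{s{\left(b{\left(-4 \right)},10 \right)} - 19611} = \frac{-30693 + \frac{260156423}{181153323}}{10 \cdot \frac{9}{16} - 19611} = - \frac{5559878786416}{181153323 \left(10 \cdot 9 \cdot \frac{1}{16} - 19611\right)} = - \frac{5559878786416}{181153323 \left(10 \cdot \frac{9}{16} - 19611\right)} = - \frac{5559878786416}{181153323 \left(\frac{45}{8} - 19611\right)} = - \frac{5559878786416}{181153323 \left(- \frac{156843}{8}\right)} = \left(- \frac{5559878786416}{181153323}\right) \left(- \frac{8}{156843}\right) = \frac{44479030291328}{28412630639289}$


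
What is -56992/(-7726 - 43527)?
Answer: 56992/51253 ≈ 1.1120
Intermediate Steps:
-56992/(-7726 - 43527) = -56992/(-51253) = -56992*(-1/51253) = 56992/51253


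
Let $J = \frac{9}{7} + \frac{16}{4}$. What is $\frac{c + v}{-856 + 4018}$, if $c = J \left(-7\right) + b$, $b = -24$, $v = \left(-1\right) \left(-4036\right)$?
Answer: $\frac{1325}{1054} \approx 1.2571$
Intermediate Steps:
$v = 4036$
$J = \frac{37}{7}$ ($J = 9 \cdot \frac{1}{7} + 16 \cdot \frac{1}{4} = \frac{9}{7} + 4 = \frac{37}{7} \approx 5.2857$)
$c = -61$ ($c = \frac{37}{7} \left(-7\right) - 24 = -37 - 24 = -61$)
$\frac{c + v}{-856 + 4018} = \frac{-61 + 4036}{-856 + 4018} = \frac{3975}{3162} = 3975 \cdot \frac{1}{3162} = \frac{1325}{1054}$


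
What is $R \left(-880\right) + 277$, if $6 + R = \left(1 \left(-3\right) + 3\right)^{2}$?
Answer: $5557$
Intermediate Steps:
$R = -6$ ($R = -6 + \left(1 \left(-3\right) + 3\right)^{2} = -6 + \left(-3 + 3\right)^{2} = -6 + 0^{2} = -6 + 0 = -6$)
$R \left(-880\right) + 277 = \left(-6\right) \left(-880\right) + 277 = 5280 + 277 = 5557$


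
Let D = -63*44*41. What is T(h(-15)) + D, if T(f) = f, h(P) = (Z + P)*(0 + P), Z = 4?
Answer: -113487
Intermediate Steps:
h(P) = P*(4 + P) (h(P) = (4 + P)*(0 + P) = (4 + P)*P = P*(4 + P))
D = -113652 (D = -2772*41 = -113652)
T(h(-15)) + D = -15*(4 - 15) - 113652 = -15*(-11) - 113652 = 165 - 113652 = -113487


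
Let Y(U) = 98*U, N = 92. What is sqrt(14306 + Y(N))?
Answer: 13*sqrt(138) ≈ 152.72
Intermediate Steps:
sqrt(14306 + Y(N)) = sqrt(14306 + 98*92) = sqrt(14306 + 9016) = sqrt(23322) = 13*sqrt(138)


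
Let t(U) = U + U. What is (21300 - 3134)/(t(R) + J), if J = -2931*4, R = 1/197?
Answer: -1789351/1154813 ≈ -1.5495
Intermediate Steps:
R = 1/197 ≈ 0.0050761
t(U) = 2*U
J = -11724
(21300 - 3134)/(t(R) + J) = (21300 - 3134)/(2*(1/197) - 11724) = 18166/(2/197 - 11724) = 18166/(-2309626/197) = 18166*(-197/2309626) = -1789351/1154813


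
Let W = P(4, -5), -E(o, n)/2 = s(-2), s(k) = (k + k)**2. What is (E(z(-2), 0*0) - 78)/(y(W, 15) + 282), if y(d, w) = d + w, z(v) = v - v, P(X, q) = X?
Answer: -110/301 ≈ -0.36545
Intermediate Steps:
z(v) = 0
s(k) = 4*k**2 (s(k) = (2*k)**2 = 4*k**2)
E(o, n) = -32 (E(o, n) = -8*(-2)**2 = -8*4 = -2*16 = -32)
W = 4
(E(z(-2), 0*0) - 78)/(y(W, 15) + 282) = (-32 - 78)/((4 + 15) + 282) = -110/(19 + 282) = -110/301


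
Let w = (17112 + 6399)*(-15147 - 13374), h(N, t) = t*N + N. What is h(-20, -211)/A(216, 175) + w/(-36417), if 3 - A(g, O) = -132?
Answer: 2015070613/109251 ≈ 18444.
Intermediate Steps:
A(g, O) = 135 (A(g, O) = 3 - 1*(-132) = 3 + 132 = 135)
h(N, t) = N + N*t (h(N, t) = N*t + N = N + N*t)
w = -670557231 (w = 23511*(-28521) = -670557231)
h(-20, -211)/A(216, 175) + w/(-36417) = -20*(1 - 211)/135 - 670557231/(-36417) = -20*(-210)*(1/135) - 670557231*(-1/36417) = 4200*(1/135) + 223519077/12139 = 280/9 + 223519077/12139 = 2015070613/109251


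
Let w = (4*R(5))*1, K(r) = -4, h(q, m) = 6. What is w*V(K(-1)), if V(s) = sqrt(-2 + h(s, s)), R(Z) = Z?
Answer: 40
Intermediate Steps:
w = 20 (w = (4*5)*1 = 20*1 = 20)
V(s) = 2 (V(s) = sqrt(-2 + 6) = sqrt(4) = 2)
w*V(K(-1)) = 20*2 = 40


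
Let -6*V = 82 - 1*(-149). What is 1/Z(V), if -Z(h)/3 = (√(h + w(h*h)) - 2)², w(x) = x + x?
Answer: -1465/12807126 - √2926/6403563 ≈ -0.00012284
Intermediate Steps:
w(x) = 2*x
V = -77/2 (V = -(82 - 1*(-149))/6 = -(82 + 149)/6 = -⅙*231 = -77/2 ≈ -38.500)
Z(h) = -3*(-2 + √(h + 2*h²))² (Z(h) = -3*(√(h + 2*(h*h)) - 2)² = -3*(√(h + 2*h²) - 2)² = -3*(-2 + √(h + 2*h²))²)
1/Z(V) = 1/(-3*(-2 + √(-77*(1 + 2*(-77/2))/2))²) = 1/(-3*(-2 + √(-77*(1 - 77)/2))²) = 1/(-3*(-2 + √(-77/2*(-76)))²) = 1/(-3*(-2 + √2926)²) = -1/(3*(-2 + √2926)²)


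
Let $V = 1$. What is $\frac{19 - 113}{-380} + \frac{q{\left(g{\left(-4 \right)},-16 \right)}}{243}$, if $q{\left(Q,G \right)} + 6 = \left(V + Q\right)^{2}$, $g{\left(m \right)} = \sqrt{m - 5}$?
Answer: $\frac{8761}{46170} + \frac{2 i}{81} \approx 0.18976 + 0.024691 i$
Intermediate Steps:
$g{\left(m \right)} = \sqrt{-5 + m}$
$q{\left(Q,G \right)} = -6 + \left(1 + Q\right)^{2}$
$\frac{19 - 113}{-380} + \frac{q{\left(g{\left(-4 \right)},-16 \right)}}{243} = \frac{19 - 113}{-380} + \frac{-6 + \left(1 + \sqrt{-5 - 4}\right)^{2}}{243} = \left(-94\right) \left(- \frac{1}{380}\right) + \left(-6 + \left(1 + \sqrt{-9}\right)^{2}\right) \frac{1}{243} = \frac{47}{190} + \left(-6 + \left(1 + 3 i\right)^{2}\right) \frac{1}{243} = \frac{47}{190} - \left(\frac{2}{81} - \frac{\left(1 + 3 i\right)^{2}}{243}\right) = \frac{3427}{15390} + \frac{\left(1 + 3 i\right)^{2}}{243}$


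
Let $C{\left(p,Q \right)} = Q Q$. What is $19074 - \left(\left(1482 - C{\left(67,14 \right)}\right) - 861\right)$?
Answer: $18649$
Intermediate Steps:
$C{\left(p,Q \right)} = Q^{2}$
$19074 - \left(\left(1482 - C{\left(67,14 \right)}\right) - 861\right) = 19074 - \left(\left(1482 - 14^{2}\right) - 861\right) = 19074 - \left(\left(1482 - 196\right) - 861\right) = 19074 - \left(1286 - 861\right) = 19074 - 425 = 18649$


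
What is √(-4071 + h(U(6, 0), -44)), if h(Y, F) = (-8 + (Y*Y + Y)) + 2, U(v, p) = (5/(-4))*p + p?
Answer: 3*I*√453 ≈ 63.851*I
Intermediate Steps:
U(v, p) = -p/4 (U(v, p) = (5*(-¼))*p + p = -5*p/4 + p = -p/4)
h(Y, F) = -6 + Y + Y² (h(Y, F) = (-8 + (Y² + Y)) + 2 = (-8 + (Y + Y²)) + 2 = (-8 + Y + Y²) + 2 = -6 + Y + Y²)
√(-4071 + h(U(6, 0), -44)) = √(-4071 + (-6 - ¼*0 + (-¼*0)²)) = √(-4071 + (-6 + 0 + 0²)) = √(-4071 + (-6 + 0 + 0)) = √(-4071 - 6) = √(-4077) = 3*I*√453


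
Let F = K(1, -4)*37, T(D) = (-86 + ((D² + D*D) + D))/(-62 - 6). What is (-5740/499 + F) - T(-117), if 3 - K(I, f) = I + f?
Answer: 20702909/33932 ≈ 610.13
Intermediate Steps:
T(D) = 43/34 - D²/34 - D/68 (T(D) = (-86 + ((D² + D²) + D))/(-68) = (-86 + (2*D² + D))*(-1/68) = (-86 + (D + 2*D²))*(-1/68) = (-86 + D + 2*D²)*(-1/68) = 43/34 - D²/34 - D/68)
K(I, f) = 3 - I - f (K(I, f) = 3 - (I + f) = 3 + (-I - f) = 3 - I - f)
F = 222 (F = (3 - 1*1 - 1*(-4))*37 = (3 - 1 + 4)*37 = 6*37 = 222)
(-5740/499 + F) - T(-117) = (-5740/499 + 222) - (43/34 - 1/34*(-117)² - 1/68*(-117)) = (-5740*1/499 + 222) - (43/34 - 1/34*13689 + 117/68) = (-5740/499 + 222) - (43/34 - 13689/34 + 117/68) = 105038/499 - 1*(-27175/68) = 105038/499 + 27175/68 = 20702909/33932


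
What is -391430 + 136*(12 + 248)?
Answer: -356070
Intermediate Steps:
-391430 + 136*(12 + 248) = -391430 + 136*260 = -391430 + 35360 = -356070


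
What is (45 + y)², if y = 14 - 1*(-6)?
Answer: 4225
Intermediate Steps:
y = 20 (y = 14 + 6 = 20)
(45 + y)² = (45 + 20)² = 65² = 4225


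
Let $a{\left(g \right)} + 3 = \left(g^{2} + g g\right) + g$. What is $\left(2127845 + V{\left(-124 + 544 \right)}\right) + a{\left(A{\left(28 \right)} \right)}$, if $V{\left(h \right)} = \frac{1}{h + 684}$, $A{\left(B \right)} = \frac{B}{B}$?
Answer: $\frac{2349140881}{1104} \approx 2.1278 \cdot 10^{6}$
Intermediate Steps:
$A{\left(B \right)} = 1$
$V{\left(h \right)} = \frac{1}{684 + h}$
$a{\left(g \right)} = -3 + g + 2 g^{2}$ ($a{\left(g \right)} = -3 + \left(\left(g^{2} + g g\right) + g\right) = -3 + \left(\left(g^{2} + g^{2}\right) + g\right) = -3 + \left(2 g^{2} + g\right) = -3 + \left(g + 2 g^{2}\right) = -3 + g + 2 g^{2}$)
$\left(2127845 + V{\left(-124 + 544 \right)}\right) + a{\left(A{\left(28 \right)} \right)} = \left(2127845 + \frac{1}{684 + \left(-124 + 544\right)}\right) + \left(-3 + 1 + 2 \cdot 1^{2}\right) = \left(2127845 + \frac{1}{684 + 420}\right) + \left(-3 + 1 + 2 \cdot 1\right) = \left(2127845 + \frac{1}{1104}\right) + \left(-3 + 1 + 2\right) = \left(2127845 + \frac{1}{1104}\right) + 0 = \frac{2349140881}{1104} + 0 = \frac{2349140881}{1104}$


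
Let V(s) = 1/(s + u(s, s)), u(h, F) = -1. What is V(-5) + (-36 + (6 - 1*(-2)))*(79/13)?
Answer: -13285/78 ≈ -170.32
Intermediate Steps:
V(s) = 1/(-1 + s) (V(s) = 1/(s - 1) = 1/(-1 + s))
V(-5) + (-36 + (6 - 1*(-2)))*(79/13) = 1/(-1 - 5) + (-36 + (6 - 1*(-2)))*(79/13) = 1/(-6) + (-36 + (6 + 2))*(79*(1/13)) = -⅙ + (-36 + 8)*(79/13) = -⅙ - 28*79/13 = -⅙ - 2212/13 = -13285/78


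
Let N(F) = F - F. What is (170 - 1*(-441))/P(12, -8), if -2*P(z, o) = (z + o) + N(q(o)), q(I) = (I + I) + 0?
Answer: -611/2 ≈ -305.50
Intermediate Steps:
q(I) = 2*I (q(I) = 2*I + 0 = 2*I)
N(F) = 0
P(z, o) = -o/2 - z/2 (P(z, o) = -((z + o) + 0)/2 = -((o + z) + 0)/2 = -(o + z)/2 = -o/2 - z/2)
(170 - 1*(-441))/P(12, -8) = (170 - 1*(-441))/(-1/2*(-8) - 1/2*12) = (170 + 441)/(4 - 6) = 611/(-2) = 611*(-1/2) = -611/2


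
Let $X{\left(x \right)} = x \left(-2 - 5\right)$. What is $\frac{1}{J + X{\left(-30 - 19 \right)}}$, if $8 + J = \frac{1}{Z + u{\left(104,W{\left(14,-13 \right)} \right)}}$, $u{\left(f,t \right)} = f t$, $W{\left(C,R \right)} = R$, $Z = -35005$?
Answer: $\frac{36357}{12179594} \approx 0.0029851$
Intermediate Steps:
$X{\left(x \right)} = - 7 x$ ($X{\left(x \right)} = x \left(-7\right) = - 7 x$)
$J = - \frac{290857}{36357}$ ($J = -8 + \frac{1}{-35005 + 104 \left(-13\right)} = -8 + \frac{1}{-35005 - 1352} = -8 + \frac{1}{-36357} = -8 - \frac{1}{36357} = - \frac{290857}{36357} \approx -8.0$)
$\frac{1}{J + X{\left(-30 - 19 \right)}} = \frac{1}{- \frac{290857}{36357} - 7 \left(-30 - 19\right)} = \frac{1}{- \frac{290857}{36357} - -343} = \frac{1}{- \frac{290857}{36357} + 343} = \frac{1}{\frac{12179594}{36357}} = \frac{36357}{12179594}$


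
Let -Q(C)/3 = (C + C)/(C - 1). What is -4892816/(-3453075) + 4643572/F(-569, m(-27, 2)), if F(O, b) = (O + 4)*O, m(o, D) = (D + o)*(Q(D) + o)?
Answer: 3521513867132/222022363275 ≈ 15.861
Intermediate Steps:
Q(C) = -6*C/(-1 + C) (Q(C) = -3*(C + C)/(C - 1) = -3*2*C/(-1 + C) = -6*C/(-1 + C))
m(o, D) = (D + o)*(o - 6*D/(-1 + D)) (m(o, D) = (D + o)*(-6*D/(-1 + D) + o) = (D + o)*(o - 6*D/(-1 + D)))
F(O, b) = O*(4 + O) (F(O, b) = (4 + O)*O = O*(4 + O))
-4892816/(-3453075) + 4643572/F(-569, m(-27, 2)) = -4892816/(-3453075) + 4643572/((-569*(4 - 569))) = -4892816*(-1/3453075) + 4643572/((-569*(-565))) = 4892816/3453075 + 4643572/321485 = 3521513867132/222022363275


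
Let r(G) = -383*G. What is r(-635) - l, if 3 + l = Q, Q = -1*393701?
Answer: 636909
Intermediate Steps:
Q = -393701
l = -393704 (l = -3 - 393701 = -393704)
r(-635) - l = -383*(-635) - 1*(-393704) = 243205 + 393704 = 636909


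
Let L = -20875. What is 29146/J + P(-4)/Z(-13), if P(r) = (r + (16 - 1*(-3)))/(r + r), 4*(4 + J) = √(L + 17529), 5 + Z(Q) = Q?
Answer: (-5595952*I + 5*√3346)/(48*(√3346 + 16*I)) ≈ -517.76 - 1872.2*I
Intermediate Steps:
Z(Q) = -5 + Q
J = -4 + I*√3346/4 (J = -4 + √(-20875 + 17529)/4 = -4 + √(-3346)/4 = -4 + (I*√3346)/4 = -4 + I*√3346/4 ≈ -4.0 + 14.461*I)
P(r) = (19 + r)/(2*r) (P(r) = (r + (16 + 3))/((2*r)) = (r + 19)*(1/(2*r)) = (19 + r)*(1/(2*r)) = (19 + r)/(2*r))
29146/J + P(-4)/Z(-13) = 29146/(-4 + I*√3346/4) + ((½)*(19 - 4)/(-4))/(-5 - 13) = 29146/(-4 + I*√3346/4) + ((½)*(-¼)*15)/(-18) = 29146/(-4 + I*√3346/4) - 15/8*(-1/18) = 29146/(-4 + I*√3346/4) + 5/48 = 5/48 + 29146/(-4 + I*√3346/4)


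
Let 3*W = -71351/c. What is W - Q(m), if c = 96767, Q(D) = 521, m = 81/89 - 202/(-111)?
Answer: -151318172/290301 ≈ -521.25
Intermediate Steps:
m = 26969/9879 (m = 81*(1/89) - 202*(-1/111) = 81/89 + 202/111 = 26969/9879 ≈ 2.7299)
W = -71351/290301 (W = (-71351/96767)/3 = (-71351*1/96767)/3 = (⅓)*(-71351/96767) = -71351/290301 ≈ -0.24578)
W - Q(m) = -71351/290301 - 1*521 = -71351/290301 - 521 = -151318172/290301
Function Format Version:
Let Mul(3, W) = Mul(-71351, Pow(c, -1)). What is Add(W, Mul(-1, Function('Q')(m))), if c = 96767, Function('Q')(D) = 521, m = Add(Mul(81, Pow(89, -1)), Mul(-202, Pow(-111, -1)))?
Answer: Rational(-151318172, 290301) ≈ -521.25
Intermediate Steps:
m = Rational(26969, 9879) (m = Add(Mul(81, Rational(1, 89)), Mul(-202, Rational(-1, 111))) = Add(Rational(81, 89), Rational(202, 111)) = Rational(26969, 9879) ≈ 2.7299)
W = Rational(-71351, 290301) (W = Mul(Rational(1, 3), Mul(-71351, Pow(96767, -1))) = Mul(Rational(1, 3), Mul(-71351, Rational(1, 96767))) = Mul(Rational(1, 3), Rational(-71351, 96767)) = Rational(-71351, 290301) ≈ -0.24578)
Add(W, Mul(-1, Function('Q')(m))) = Add(Rational(-71351, 290301), Mul(-1, 521)) = Add(Rational(-71351, 290301), -521) = Rational(-151318172, 290301)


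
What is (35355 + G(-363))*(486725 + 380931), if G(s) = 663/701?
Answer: 21504435749808/701 ≈ 3.0677e+10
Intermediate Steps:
G(s) = 663/701 (G(s) = 663*(1/701) = 663/701)
(35355 + G(-363))*(486725 + 380931) = (35355 + 663/701)*(486725 + 380931) = (24784518/701)*867656 = 21504435749808/701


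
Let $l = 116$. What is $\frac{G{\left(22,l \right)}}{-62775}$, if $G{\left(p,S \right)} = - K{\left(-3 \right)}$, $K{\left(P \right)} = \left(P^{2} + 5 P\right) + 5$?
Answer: $- \frac{1}{62775} \approx -1.593 \cdot 10^{-5}$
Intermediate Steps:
$K{\left(P \right)} = 5 + P^{2} + 5 P$
$G{\left(p,S \right)} = 1$ ($G{\left(p,S \right)} = - (5 + \left(-3\right)^{2} + 5 \left(-3\right)) = - (5 + 9 - 15) = \left(-1\right) \left(-1\right) = 1$)
$\frac{G{\left(22,l \right)}}{-62775} = 1 \frac{1}{-62775} = 1 \left(- \frac{1}{62775}\right) = - \frac{1}{62775}$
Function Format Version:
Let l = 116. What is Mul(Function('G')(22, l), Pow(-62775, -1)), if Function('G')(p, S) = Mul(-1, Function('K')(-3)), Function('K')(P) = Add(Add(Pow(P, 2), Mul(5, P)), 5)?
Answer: Rational(-1, 62775) ≈ -1.5930e-5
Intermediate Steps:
Function('K')(P) = Add(5, Pow(P, 2), Mul(5, P))
Function('G')(p, S) = 1 (Function('G')(p, S) = Mul(-1, Add(5, Pow(-3, 2), Mul(5, -3))) = Mul(-1, Add(5, 9, -15)) = Mul(-1, -1) = 1)
Mul(Function('G')(22, l), Pow(-62775, -1)) = Mul(1, Pow(-62775, -1)) = Mul(1, Rational(-1, 62775)) = Rational(-1, 62775)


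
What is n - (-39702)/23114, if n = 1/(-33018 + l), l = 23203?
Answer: 14986616/8725535 ≈ 1.7176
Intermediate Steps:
n = -1/9815 (n = 1/(-33018 + 23203) = 1/(-9815) = -1/9815 ≈ -0.00010188)
n - (-39702)/23114 = -1/9815 - (-39702)/23114 = -1/9815 - 1*(-1527/889) = -1/9815 + 1527/889 = 14986616/8725535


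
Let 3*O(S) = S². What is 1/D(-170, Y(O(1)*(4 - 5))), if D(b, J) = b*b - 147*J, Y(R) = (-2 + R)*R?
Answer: 3/86357 ≈ 3.4739e-5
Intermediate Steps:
O(S) = S²/3
Y(R) = R*(-2 + R)
D(b, J) = b² - 147*J
1/D(-170, Y(O(1)*(4 - 5))) = 1/((-170)² - 147*((⅓)*1²)*(4 - 5)*(-2 + ((⅓)*1²)*(4 - 5))) = 1/(28900 - 147*((⅓)*1)*(-1)*(-2 + ((⅓)*1)*(-1))) = 1/(28900 - 147*(⅓)*(-1)*(-2 + (⅓)*(-1))) = 1/(28900 - (-49)*(-2 - ⅓)) = 1/(28900 - (-49)*(-7)/3) = 1/(28900 - 147*7/9) = 1/(28900 - 343/3) = 1/(86357/3) = 3/86357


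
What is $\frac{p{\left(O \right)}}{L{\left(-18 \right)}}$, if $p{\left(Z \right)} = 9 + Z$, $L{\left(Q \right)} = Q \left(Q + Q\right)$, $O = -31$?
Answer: $- \frac{11}{324} \approx -0.033951$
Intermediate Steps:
$L{\left(Q \right)} = 2 Q^{2}$ ($L{\left(Q \right)} = Q 2 Q = 2 Q^{2}$)
$\frac{p{\left(O \right)}}{L{\left(-18 \right)}} = \frac{9 - 31}{2 \left(-18\right)^{2}} = - \frac{22}{2 \cdot 324} = - \frac{22}{648} = \left(-22\right) \frac{1}{648} = - \frac{11}{324}$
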